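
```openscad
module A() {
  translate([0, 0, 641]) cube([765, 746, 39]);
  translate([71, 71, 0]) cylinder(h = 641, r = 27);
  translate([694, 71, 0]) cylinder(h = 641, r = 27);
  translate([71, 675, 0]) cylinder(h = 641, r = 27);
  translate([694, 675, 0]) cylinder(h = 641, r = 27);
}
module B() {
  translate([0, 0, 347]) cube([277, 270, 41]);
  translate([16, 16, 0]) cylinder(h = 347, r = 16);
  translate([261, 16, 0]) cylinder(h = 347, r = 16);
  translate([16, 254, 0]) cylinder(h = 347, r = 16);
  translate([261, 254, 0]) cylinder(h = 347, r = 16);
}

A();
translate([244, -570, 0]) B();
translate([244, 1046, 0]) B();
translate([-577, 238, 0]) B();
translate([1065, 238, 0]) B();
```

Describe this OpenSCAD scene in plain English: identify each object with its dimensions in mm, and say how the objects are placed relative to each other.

A is a table with a 765×746 mm rectangular top, 39 mm thick, top surface at z = 680 mm, supported by four round legs of 54 mm diameter, each leg's bounding box inset 44 mm from the nearest pair of top edges, running from the floor.

B is a four-legged stool. The seat is 277×270 mm, 41 mm thick, top at z = 388 mm. It stands on four round legs, each 32 mm in diameter, from z = 0 to the seat underside, each leg's axis is inset half a diameter from the nearest pair of seat edges (so the leg's bounding box is flush with the corner).

Four stools sit around the table at the −y, +y, −x, +x sides.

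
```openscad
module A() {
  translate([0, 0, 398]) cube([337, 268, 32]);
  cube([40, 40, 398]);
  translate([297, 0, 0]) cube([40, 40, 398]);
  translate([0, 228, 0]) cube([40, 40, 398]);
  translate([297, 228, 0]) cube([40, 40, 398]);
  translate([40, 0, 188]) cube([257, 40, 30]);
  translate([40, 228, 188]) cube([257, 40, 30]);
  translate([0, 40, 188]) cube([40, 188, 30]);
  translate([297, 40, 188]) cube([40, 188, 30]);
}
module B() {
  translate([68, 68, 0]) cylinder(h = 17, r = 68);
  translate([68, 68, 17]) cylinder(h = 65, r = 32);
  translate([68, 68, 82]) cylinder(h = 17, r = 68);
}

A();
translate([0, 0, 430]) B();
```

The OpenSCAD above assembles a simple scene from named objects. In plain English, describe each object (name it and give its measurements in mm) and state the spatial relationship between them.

A is a simple wooden stool: a rectangular seat 337 mm (x) by 268 mm (y), 32 mm thick, top face at z = 430 mm, on four square legs, each 40×40 mm in cross-section. The legs rest on z = 0, each flush with a corner of the seat. Four stretchers, 40 mm wide and 30 mm tall, connect adjacent legs with their undersides at z = 188 mm, each running between the inner faces of the legs it joins and aligned with the legs' outer faces on the other axis.

B is a spool: two coaxial disc flanges of radius 68 mm and thickness 17 mm, joined by a core cylinder of radius 32 mm and height 65 mm. The lower flange rests on z = 0 and the three cylinders share a vertical axis.

The spool is on top of the stool.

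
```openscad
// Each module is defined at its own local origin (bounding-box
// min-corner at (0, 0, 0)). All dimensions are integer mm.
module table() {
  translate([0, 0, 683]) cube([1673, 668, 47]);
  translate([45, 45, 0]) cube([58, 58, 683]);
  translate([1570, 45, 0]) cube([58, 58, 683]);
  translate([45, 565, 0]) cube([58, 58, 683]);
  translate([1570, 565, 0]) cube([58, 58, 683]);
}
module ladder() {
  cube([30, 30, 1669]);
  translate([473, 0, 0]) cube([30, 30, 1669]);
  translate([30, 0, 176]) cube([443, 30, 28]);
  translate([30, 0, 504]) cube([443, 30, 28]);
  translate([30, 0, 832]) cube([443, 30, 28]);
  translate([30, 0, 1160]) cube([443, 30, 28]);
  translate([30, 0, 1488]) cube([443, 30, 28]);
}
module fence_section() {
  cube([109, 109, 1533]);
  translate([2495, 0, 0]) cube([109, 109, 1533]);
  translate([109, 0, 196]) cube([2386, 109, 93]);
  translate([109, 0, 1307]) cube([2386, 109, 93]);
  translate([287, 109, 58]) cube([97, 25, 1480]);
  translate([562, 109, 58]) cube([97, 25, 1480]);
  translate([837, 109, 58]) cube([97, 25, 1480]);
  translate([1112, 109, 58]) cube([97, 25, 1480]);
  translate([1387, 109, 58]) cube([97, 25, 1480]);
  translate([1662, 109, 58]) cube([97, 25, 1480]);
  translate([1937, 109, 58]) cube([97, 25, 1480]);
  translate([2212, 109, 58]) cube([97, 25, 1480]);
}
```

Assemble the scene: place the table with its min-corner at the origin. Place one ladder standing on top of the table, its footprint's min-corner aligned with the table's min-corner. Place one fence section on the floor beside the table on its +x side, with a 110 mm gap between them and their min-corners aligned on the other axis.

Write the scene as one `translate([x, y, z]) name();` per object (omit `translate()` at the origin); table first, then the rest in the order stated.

table();
translate([0, 0, 730]) ladder();
translate([1783, 0, 0]) fence_section();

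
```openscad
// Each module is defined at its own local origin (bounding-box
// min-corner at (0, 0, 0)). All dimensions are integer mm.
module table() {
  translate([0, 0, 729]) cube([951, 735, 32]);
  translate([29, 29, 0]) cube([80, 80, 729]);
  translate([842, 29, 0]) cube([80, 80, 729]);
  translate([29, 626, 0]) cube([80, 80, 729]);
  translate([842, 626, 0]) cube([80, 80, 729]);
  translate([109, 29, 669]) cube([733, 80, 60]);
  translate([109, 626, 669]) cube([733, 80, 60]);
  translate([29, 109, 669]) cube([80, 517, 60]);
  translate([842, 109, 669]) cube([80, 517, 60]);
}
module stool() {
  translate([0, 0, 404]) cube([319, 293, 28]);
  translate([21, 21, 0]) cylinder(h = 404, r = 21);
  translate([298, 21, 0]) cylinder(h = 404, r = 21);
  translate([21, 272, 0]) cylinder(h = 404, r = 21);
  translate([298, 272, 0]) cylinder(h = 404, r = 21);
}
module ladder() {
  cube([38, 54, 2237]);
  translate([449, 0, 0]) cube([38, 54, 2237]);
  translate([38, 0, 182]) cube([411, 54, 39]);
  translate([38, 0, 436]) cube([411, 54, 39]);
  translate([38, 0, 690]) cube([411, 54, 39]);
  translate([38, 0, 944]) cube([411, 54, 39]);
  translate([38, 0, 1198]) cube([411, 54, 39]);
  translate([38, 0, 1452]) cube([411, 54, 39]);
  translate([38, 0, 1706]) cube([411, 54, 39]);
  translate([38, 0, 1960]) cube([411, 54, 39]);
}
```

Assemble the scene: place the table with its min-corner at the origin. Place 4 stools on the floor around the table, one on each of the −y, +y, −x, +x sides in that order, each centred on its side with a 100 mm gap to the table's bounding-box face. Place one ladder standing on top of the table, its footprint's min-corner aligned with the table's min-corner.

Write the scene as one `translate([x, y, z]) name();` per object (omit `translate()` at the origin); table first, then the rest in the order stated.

table();
translate([316, -393, 0]) stool();
translate([316, 835, 0]) stool();
translate([-419, 221, 0]) stool();
translate([1051, 221, 0]) stool();
translate([0, 0, 761]) ladder();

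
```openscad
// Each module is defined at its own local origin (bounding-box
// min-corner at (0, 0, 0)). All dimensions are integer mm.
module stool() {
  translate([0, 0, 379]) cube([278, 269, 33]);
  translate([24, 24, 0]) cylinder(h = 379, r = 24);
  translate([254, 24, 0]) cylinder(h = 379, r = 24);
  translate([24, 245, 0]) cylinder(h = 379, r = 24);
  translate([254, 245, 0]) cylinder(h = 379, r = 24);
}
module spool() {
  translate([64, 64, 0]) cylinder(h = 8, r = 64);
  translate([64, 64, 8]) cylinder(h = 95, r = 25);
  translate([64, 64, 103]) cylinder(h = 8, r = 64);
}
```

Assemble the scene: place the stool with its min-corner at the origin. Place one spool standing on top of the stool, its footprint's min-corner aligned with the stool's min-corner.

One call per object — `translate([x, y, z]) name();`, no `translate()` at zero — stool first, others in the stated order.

stool();
translate([0, 0, 412]) spool();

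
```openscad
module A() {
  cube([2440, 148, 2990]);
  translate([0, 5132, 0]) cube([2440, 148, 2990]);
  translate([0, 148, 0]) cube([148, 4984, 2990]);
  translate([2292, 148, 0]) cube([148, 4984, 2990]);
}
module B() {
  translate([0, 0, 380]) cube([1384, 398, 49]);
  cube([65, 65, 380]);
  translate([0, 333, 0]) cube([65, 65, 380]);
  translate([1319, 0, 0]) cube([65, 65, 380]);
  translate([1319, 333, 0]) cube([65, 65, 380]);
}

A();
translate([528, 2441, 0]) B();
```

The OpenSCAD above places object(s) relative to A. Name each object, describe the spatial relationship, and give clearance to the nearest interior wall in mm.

A is a house frame. B is a bench. The bench sits inside the house frame, centred. The clearance to the nearest interior wall is 380 mm.

Clearances: x = 380, y = 2293; minimum 380 mm.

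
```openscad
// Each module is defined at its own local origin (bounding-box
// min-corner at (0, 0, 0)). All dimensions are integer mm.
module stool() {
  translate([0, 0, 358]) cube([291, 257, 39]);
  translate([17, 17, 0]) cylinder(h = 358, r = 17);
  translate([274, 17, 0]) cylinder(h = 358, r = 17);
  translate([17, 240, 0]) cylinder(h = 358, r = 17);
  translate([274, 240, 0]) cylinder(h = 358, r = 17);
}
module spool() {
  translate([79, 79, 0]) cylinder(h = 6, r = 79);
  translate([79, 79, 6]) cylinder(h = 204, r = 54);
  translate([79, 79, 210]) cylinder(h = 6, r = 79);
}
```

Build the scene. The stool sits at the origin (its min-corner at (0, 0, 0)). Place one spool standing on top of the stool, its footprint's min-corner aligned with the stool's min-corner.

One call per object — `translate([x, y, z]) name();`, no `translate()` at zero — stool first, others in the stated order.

stool();
translate([0, 0, 397]) spool();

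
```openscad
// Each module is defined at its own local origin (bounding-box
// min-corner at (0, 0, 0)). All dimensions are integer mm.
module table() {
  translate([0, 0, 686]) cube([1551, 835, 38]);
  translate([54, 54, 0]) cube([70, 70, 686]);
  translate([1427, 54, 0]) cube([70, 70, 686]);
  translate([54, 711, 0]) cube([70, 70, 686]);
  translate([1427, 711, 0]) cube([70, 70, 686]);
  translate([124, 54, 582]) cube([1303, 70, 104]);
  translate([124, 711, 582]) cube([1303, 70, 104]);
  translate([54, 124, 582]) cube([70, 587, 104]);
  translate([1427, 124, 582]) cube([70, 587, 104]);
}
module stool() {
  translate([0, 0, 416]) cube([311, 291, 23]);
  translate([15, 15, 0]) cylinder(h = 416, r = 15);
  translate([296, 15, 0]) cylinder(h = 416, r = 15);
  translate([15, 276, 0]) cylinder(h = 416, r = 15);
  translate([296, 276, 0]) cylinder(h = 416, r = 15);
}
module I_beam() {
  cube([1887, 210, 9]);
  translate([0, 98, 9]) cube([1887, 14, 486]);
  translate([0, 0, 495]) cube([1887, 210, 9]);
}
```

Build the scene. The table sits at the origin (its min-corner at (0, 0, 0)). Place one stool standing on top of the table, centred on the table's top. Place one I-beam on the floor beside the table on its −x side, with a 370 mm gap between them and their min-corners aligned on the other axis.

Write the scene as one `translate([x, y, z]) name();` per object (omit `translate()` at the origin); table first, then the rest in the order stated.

table();
translate([620, 272, 724]) stool();
translate([-2257, 0, 0]) I_beam();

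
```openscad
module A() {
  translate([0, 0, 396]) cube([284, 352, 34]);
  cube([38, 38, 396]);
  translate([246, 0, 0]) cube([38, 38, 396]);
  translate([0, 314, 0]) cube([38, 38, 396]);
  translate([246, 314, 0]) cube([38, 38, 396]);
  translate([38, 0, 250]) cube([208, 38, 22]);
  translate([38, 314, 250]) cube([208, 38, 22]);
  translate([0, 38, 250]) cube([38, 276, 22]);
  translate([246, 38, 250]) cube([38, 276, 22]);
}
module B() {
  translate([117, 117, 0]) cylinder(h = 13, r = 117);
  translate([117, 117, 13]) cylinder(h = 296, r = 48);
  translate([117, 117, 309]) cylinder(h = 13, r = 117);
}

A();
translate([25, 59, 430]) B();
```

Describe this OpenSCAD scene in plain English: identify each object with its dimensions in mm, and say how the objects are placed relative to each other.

A is a four-legged stool. The seat is 284×352 mm, 34 mm thick, top at z = 430 mm. It stands on four square legs, each 38×38 mm in cross-section, from z = 0 to the seat underside, each flush with a corner of the seat. Four stretchers, 38 mm wide and 22 mm tall, connect adjacent legs with their undersides at z = 250 mm, each running between the inner faces of the legs it joins and aligned with the legs' outer faces on the other axis.

B is a spool: two coaxial disc flanges of radius 117 mm and thickness 13 mm, joined by a core cylinder of radius 48 mm and height 296 mm. The lower flange rests on z = 0 and the three cylinders share a vertical axis.

The spool is on top of the stool, centred.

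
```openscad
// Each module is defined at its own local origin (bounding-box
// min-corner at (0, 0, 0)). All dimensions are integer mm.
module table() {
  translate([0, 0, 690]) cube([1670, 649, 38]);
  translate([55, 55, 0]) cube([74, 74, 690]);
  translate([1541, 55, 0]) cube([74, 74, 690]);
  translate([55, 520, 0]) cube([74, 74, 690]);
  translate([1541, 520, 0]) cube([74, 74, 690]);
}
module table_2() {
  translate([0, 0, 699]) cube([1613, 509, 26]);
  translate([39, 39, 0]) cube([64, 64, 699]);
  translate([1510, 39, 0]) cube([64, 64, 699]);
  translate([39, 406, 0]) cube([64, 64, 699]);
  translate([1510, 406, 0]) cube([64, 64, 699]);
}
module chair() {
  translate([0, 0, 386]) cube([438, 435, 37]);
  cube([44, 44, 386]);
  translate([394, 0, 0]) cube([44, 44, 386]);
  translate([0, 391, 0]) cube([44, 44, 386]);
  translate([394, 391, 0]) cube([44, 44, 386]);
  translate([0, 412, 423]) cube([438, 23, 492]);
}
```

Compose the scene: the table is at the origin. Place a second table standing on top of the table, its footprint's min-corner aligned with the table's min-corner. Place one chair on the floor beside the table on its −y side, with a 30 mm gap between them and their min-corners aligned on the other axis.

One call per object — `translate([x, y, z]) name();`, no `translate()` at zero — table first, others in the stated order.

table();
translate([0, 0, 728]) table_2();
translate([0, -465, 0]) chair();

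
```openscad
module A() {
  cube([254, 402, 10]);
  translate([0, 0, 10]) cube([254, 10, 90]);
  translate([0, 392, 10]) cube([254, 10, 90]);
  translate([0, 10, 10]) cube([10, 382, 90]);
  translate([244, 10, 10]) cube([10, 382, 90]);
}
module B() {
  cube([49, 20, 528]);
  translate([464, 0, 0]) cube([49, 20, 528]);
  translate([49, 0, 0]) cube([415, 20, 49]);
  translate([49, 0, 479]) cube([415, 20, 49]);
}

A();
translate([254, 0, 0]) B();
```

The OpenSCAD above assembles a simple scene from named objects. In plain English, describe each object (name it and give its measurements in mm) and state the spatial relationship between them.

A is an open-topped rectangular box: outside dimensions 254×402×100 mm, with a uniform wall and base thickness of 10 mm. The base is a full 254×402 slab on the floor; four walls sit on top of the base. The front and back walls (the −y and +y sides) span the full width; the two side walls fit between them.

B is a rectangular picture frame lying in the x–z plane (depth along y). The opening is 415 mm wide (x) by 430 mm tall (z), surrounded by a border 49 mm wide on all four sides. The frame is 20 mm deep and is made of two full-height vertical stiles with two horizontal rails fitted between them.

The picture frame is against the open box's +x side, with their −y faces flush.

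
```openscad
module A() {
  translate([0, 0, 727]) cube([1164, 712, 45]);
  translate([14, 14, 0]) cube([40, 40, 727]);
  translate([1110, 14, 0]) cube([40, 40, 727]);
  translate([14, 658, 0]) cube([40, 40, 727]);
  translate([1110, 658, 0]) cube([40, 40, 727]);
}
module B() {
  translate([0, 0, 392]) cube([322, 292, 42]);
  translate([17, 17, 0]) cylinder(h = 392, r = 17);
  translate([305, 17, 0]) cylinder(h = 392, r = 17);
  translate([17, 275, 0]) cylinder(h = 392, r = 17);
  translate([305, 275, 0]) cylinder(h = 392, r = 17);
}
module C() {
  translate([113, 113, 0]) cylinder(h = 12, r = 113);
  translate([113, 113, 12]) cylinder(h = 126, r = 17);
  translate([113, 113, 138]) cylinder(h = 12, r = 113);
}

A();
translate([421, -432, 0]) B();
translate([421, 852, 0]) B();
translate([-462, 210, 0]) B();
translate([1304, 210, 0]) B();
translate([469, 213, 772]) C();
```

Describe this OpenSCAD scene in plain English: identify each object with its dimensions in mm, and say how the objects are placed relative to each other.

A is a table with a 1164×712 mm rectangular top, 45 mm thick, top surface at z = 772 mm, supported by four 40×40 mm square legs, each inset 14 mm from the nearest pair of top edges, running from the floor.

B is a simple wooden stool: a rectangular seat 322 mm (x) by 292 mm (y), 42 mm thick, top face at z = 434 mm, on four round legs, each 34 mm in diameter. The legs rest on z = 0, each leg's axis is inset half a diameter from the nearest pair of seat edges (so the leg's bounding box is flush with the corner).

C is a spool: two coaxial disc flanges of radius 113 mm and thickness 12 mm, joined by a core cylinder of radius 17 mm and height 126 mm. The lower flange rests on z = 0 and the three cylinders share a vertical axis.

Four stools sit around the table at the −y, +y, −x, +x sides. The spool is on top of the table.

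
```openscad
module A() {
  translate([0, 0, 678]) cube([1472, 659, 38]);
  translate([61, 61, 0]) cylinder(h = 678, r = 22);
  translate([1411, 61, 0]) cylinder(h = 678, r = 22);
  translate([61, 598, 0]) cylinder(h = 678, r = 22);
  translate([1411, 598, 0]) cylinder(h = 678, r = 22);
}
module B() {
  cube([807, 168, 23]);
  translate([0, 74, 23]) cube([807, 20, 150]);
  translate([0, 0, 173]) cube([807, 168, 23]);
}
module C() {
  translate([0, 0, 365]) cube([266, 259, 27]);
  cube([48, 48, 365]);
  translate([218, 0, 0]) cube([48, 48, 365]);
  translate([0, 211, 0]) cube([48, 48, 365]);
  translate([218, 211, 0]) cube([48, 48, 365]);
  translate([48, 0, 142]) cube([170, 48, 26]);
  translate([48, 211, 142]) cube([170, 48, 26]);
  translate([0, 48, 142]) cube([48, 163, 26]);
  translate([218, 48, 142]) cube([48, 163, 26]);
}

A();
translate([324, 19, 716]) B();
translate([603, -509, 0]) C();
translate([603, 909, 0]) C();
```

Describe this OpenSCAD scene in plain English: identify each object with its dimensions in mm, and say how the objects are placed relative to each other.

A is a table: top 1472 mm (x) × 659 mm (y), 38 mm thick, upper face at z = 716 mm, on four round legs of 44 mm diameter, each leg's bounding box inset 39 mm from the nearest pair of top edges, running from z = 0 to the bottom of the top.

B is an I-beam lying along x, 807 mm long. Overall section height 196 mm. Two flanges 168 mm wide (y) and 23 mm thick, one on the floor and one at the top; a web 20 mm thick runs between them, centred on the flange width.

C is a four-legged stool. The seat is 266×259 mm, 27 mm thick, top at z = 392 mm. It stands on four square legs, each 48×48 mm in cross-section, from z = 0 to the seat underside, each flush with a corner of the seat. Four stretchers, 48 mm wide and 26 mm tall, connect adjacent legs with their undersides at z = 142 mm, each running between the inner faces of the legs it joins and aligned with the legs' outer faces on the other axis.

The I-beam is on top of the table. Two stools sit around the table at the −y, +y sides.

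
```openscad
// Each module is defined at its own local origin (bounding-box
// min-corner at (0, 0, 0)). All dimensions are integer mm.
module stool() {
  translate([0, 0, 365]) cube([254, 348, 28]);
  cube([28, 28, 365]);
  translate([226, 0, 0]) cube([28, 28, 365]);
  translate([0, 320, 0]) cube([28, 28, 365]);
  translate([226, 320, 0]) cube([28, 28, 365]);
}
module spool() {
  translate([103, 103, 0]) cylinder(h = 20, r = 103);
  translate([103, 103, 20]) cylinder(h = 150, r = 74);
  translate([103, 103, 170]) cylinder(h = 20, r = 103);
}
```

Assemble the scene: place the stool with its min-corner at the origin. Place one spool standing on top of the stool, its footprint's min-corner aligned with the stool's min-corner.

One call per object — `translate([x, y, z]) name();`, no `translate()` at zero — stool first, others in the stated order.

stool();
translate([0, 0, 393]) spool();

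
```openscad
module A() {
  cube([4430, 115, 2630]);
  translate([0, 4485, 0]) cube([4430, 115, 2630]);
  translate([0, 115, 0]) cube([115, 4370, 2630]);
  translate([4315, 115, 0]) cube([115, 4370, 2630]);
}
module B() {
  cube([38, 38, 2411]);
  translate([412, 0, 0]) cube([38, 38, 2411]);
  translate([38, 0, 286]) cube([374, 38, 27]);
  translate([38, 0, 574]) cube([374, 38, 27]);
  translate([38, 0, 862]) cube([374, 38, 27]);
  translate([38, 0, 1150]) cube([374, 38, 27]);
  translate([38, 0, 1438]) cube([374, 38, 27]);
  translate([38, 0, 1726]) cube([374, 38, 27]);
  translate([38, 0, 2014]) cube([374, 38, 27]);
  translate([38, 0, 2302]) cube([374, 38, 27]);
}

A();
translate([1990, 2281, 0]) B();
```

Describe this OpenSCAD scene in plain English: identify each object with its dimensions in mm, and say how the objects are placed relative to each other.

A is a box-shaped house frame (walls only): outside footprint 4430×4600 mm, wall height 2630 mm, wall thickness 115 mm. The two y-facing walls run the full x-width; the two x-facing walls fit between the inner faces of the y-facing walls.

B is a straight ladder. Two 38×38 mm vertical rails, 2411 mm tall, stand 450 mm apart (outside-to-outside) with their front faces coplanar on the −y side. 8 rungs, each 38 mm deep and 27 mm tall, span between the inner faces of the rails, front faces flush with the rails. The lowest rung's underside is at z = 286 mm and rungs are spaced 288 mm apart (underside to underside).

The ladder sits inside the house frame, centred.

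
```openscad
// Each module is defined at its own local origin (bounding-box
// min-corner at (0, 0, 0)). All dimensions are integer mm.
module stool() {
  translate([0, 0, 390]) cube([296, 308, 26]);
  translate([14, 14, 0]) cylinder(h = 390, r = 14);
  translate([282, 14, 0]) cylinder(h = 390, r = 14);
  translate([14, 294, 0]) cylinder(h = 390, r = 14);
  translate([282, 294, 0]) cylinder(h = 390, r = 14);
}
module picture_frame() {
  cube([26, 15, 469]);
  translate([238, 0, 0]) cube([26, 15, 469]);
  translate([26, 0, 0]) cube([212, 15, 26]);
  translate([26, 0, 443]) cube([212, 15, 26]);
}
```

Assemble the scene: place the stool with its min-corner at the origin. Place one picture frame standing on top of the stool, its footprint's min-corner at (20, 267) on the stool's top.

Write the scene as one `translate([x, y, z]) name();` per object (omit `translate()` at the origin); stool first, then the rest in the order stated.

stool();
translate([20, 267, 416]) picture_frame();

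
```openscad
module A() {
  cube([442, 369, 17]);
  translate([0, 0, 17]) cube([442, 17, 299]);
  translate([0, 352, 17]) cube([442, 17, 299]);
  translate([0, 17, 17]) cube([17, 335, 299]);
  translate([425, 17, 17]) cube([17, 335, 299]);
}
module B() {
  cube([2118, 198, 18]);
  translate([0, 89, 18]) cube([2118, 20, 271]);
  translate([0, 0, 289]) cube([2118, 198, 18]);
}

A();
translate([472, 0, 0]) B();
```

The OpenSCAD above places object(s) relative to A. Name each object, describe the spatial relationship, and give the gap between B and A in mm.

A is an open box. B is an I-beam. The I-beam is on the floor beside the open box on its +x side. The gap between the I-beam and the open box is 30 mm.

The I-beam's nearest face is 30 mm from the open box's +x face.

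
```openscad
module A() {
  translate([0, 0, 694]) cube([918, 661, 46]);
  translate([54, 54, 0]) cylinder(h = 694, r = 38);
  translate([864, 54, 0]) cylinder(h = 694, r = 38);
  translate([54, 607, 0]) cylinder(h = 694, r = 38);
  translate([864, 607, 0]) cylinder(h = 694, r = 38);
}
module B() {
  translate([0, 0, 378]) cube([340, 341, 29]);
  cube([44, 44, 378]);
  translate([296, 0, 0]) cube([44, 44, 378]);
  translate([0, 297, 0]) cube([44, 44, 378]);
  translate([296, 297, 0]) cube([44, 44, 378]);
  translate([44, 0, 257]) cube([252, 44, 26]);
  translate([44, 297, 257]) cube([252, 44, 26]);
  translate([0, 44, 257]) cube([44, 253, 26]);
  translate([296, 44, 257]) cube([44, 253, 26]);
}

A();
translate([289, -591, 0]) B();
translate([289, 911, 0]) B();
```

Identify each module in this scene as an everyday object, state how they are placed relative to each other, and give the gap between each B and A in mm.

A is a table. B is a stool. Two stools sit around the table at the −y, +y sides. The gap between each stool and the table is 250 mm.

Each stool's nearest face is 250 mm from the table's bounding box.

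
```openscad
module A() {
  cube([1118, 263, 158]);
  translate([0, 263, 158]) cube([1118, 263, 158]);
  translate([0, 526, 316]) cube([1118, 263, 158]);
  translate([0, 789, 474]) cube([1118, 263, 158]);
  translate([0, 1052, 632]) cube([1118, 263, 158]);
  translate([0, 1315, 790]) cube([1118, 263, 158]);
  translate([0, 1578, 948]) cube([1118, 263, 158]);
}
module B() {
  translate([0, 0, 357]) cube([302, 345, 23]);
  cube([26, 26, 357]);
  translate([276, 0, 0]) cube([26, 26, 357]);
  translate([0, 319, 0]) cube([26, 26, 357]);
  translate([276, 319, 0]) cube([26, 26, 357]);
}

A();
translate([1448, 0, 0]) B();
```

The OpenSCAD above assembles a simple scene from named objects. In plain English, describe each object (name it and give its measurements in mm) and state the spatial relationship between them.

A is a run of 7 identical solid stair steps. Each tread is 1118×263 mm and each step block is 158 mm high. Step 1 rests on the floor; step k is offset from step 1 by (k−1)×263 mm in y and (k−1)×158 mm in z.

B is a simple wooden stool: a rectangular seat 302 mm (x) by 345 mm (y), 23 mm thick, top face at z = 380 mm, on four square legs, each 26×26 mm in cross-section. The legs rest on z = 0, each flush with a corner of the seat.

The stool is on the floor beside the staircase on its +x side.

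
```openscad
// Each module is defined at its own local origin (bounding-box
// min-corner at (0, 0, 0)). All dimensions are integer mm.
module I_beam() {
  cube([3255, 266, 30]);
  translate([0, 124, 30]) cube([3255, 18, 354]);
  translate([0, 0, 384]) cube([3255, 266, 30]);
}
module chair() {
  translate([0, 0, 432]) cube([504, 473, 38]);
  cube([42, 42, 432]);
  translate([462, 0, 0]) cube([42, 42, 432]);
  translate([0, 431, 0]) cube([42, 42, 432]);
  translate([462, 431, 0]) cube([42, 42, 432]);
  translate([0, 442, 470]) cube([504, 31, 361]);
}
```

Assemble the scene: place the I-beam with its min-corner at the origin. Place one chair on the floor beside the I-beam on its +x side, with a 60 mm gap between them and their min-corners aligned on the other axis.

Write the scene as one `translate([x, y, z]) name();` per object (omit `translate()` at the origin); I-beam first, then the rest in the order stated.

I_beam();
translate([3315, 0, 0]) chair();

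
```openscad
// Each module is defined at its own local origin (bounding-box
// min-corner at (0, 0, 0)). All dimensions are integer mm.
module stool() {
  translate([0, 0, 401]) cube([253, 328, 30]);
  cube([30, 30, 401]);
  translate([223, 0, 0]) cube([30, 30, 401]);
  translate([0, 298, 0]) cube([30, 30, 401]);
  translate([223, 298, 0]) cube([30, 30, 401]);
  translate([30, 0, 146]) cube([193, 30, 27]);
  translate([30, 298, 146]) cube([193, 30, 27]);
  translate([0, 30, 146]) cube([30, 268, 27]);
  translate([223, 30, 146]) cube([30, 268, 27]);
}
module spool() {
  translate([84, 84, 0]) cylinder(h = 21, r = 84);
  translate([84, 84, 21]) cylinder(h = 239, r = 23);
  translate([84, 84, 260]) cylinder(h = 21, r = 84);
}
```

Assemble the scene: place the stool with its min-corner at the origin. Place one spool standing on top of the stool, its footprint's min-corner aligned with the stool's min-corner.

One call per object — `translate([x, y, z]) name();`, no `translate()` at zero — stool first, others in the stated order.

stool();
translate([0, 0, 431]) spool();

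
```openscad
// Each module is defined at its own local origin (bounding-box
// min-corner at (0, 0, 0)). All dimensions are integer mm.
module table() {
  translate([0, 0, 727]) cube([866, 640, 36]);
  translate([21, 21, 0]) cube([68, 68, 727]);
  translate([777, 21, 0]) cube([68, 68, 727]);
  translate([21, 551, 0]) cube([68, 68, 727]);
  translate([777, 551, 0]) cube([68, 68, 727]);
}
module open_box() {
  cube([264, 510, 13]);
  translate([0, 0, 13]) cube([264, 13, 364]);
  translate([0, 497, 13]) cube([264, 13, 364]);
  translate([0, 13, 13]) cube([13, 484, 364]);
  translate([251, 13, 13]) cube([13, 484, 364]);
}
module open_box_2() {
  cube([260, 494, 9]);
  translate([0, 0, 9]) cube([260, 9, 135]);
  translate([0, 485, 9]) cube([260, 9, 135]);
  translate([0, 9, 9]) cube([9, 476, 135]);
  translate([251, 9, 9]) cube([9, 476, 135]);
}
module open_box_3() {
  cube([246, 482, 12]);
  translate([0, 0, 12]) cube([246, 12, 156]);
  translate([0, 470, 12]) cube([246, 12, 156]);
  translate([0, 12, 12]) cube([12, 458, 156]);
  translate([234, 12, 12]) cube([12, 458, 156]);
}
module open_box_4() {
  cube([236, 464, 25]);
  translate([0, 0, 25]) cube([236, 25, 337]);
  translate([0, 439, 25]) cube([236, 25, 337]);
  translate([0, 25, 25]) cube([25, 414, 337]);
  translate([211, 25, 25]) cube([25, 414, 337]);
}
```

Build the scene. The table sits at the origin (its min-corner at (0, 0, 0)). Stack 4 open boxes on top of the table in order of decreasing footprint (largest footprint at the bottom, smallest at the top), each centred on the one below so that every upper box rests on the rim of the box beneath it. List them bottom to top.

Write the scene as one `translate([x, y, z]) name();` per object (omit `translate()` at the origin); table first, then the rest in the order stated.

table();
translate([301, 65, 763]) open_box();
translate([303, 73, 1140]) open_box_2();
translate([310, 79, 1284]) open_box_3();
translate([315, 88, 1452]) open_box_4();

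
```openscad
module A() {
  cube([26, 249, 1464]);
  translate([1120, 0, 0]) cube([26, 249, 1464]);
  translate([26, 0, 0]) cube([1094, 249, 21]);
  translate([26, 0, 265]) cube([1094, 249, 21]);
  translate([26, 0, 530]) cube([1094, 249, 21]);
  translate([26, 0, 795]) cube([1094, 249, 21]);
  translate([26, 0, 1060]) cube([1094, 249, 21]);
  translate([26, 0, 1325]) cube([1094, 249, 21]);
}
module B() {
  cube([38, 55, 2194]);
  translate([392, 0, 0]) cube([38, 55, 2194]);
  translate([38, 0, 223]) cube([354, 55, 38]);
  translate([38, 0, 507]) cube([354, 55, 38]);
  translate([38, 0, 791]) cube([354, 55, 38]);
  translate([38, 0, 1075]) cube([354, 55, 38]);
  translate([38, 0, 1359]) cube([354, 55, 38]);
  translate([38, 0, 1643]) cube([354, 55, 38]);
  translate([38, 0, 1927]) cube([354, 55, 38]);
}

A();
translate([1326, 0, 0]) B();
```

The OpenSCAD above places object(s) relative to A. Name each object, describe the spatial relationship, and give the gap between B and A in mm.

A is a bookshelf. B is a ladder. The ladder is on the floor beside the bookshelf on its +x side. The gap between the ladder and the bookshelf is 180 mm.

The ladder's nearest face is 180 mm from the bookshelf's +x face.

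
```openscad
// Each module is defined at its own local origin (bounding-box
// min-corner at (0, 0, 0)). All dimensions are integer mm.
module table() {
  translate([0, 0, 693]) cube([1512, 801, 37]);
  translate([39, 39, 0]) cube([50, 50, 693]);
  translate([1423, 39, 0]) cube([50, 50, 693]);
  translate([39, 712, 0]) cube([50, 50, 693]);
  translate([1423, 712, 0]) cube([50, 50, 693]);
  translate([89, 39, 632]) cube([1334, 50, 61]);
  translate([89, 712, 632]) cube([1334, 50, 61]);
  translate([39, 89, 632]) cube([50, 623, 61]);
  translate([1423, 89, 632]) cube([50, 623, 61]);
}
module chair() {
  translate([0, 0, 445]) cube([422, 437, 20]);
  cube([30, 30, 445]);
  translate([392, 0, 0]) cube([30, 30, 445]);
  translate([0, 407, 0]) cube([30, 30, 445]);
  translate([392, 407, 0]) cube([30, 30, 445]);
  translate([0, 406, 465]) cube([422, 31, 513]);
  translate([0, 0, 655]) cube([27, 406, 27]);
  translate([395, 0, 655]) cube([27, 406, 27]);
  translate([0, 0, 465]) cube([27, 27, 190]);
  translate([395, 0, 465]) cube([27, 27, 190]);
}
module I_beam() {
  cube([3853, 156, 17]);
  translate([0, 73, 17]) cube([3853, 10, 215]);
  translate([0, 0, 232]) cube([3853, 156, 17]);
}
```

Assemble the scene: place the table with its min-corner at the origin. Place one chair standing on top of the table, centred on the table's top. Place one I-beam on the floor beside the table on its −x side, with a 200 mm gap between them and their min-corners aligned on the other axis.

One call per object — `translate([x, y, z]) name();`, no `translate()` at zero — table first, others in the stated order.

table();
translate([545, 182, 730]) chair();
translate([-4053, 0, 0]) I_beam();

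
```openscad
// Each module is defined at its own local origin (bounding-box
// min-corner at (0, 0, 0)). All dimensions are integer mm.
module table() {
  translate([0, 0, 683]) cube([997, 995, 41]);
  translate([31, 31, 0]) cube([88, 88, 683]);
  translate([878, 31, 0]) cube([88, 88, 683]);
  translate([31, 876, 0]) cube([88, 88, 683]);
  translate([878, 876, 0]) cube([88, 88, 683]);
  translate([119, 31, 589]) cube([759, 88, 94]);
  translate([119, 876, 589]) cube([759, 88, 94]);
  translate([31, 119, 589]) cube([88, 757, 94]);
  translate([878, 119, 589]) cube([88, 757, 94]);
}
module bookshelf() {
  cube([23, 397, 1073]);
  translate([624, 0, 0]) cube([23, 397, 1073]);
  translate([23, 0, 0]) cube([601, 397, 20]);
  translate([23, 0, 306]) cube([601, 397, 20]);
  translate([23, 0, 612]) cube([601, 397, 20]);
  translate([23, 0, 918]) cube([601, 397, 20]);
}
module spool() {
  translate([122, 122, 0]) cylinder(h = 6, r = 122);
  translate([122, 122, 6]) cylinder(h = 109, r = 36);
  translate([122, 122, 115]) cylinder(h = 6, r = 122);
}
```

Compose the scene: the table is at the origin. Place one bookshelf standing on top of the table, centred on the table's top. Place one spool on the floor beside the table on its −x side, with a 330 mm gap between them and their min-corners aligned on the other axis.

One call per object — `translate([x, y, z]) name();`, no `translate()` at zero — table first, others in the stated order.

table();
translate([175, 299, 724]) bookshelf();
translate([-574, 0, 0]) spool();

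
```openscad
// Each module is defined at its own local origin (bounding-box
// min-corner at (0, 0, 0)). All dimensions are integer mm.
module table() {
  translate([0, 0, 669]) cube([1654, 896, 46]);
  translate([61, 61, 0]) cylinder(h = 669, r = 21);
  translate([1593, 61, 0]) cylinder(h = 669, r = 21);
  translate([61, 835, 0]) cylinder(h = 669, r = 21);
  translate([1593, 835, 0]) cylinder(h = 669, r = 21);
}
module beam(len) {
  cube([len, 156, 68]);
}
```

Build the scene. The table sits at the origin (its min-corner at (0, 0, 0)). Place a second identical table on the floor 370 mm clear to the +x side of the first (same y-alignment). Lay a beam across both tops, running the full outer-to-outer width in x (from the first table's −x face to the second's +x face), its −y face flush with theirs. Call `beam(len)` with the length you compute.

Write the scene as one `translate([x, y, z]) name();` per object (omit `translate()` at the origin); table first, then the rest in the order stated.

table();
translate([2024, 0, 0]) table();
translate([0, 0, 715]) beam(3678);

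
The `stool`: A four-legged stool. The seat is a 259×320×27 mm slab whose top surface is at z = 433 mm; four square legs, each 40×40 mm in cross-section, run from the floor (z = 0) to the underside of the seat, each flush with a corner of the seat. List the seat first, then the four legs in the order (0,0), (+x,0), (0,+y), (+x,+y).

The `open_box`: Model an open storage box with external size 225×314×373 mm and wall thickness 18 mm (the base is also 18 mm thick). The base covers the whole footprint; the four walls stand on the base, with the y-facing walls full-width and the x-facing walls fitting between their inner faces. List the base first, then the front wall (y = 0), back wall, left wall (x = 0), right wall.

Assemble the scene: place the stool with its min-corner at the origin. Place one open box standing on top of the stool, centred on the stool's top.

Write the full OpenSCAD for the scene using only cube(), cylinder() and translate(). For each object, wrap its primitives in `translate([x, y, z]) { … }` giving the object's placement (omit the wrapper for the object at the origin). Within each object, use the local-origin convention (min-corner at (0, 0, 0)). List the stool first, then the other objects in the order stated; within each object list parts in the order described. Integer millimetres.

translate([0, 0, 406]) cube([259, 320, 27]);
cube([40, 40, 406]);
translate([219, 0, 0]) cube([40, 40, 406]);
translate([0, 280, 0]) cube([40, 40, 406]);
translate([219, 280, 0]) cube([40, 40, 406]);
translate([17, 3, 433]) {
  cube([225, 314, 18]);
  translate([0, 0, 18]) cube([225, 18, 355]);
  translate([0, 296, 18]) cube([225, 18, 355]);
  translate([0, 18, 18]) cube([18, 278, 355]);
  translate([207, 18, 18]) cube([18, 278, 355]);
}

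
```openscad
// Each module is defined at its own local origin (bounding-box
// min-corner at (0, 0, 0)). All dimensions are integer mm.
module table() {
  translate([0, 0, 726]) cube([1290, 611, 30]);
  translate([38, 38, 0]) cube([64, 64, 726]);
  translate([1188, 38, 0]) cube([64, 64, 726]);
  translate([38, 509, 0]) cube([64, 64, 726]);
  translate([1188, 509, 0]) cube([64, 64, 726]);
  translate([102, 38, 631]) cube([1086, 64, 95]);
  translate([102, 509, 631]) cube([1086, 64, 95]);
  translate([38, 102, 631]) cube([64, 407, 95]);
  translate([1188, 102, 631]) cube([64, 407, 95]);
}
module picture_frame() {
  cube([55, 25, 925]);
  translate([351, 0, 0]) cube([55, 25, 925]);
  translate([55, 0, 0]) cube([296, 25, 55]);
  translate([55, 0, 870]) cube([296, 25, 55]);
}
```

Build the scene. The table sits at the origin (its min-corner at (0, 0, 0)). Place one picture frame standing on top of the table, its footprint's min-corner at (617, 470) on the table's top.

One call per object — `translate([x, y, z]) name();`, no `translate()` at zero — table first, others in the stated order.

table();
translate([617, 470, 756]) picture_frame();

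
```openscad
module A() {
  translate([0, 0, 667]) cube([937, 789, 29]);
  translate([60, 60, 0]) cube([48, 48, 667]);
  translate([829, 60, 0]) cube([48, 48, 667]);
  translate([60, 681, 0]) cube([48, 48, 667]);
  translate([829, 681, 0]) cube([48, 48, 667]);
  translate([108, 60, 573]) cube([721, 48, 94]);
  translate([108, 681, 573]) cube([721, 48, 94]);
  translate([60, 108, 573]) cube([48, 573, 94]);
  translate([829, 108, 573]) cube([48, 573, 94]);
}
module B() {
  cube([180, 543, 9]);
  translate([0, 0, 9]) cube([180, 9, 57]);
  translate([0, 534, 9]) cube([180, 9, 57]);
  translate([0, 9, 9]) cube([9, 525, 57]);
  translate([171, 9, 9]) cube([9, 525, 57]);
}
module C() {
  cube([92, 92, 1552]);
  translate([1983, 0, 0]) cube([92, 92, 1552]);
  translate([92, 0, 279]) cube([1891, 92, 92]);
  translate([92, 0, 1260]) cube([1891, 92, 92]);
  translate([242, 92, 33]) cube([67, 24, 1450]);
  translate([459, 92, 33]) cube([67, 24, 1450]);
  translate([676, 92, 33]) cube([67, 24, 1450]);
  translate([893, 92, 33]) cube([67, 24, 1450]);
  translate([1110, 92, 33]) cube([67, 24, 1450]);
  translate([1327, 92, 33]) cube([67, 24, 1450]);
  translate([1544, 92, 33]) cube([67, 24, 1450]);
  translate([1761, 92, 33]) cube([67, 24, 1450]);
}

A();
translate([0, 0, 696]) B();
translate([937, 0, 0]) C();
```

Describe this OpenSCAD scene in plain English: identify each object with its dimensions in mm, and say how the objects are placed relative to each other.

A is a table with a 937×789 mm rectangular top, 29 mm thick, top surface at z = 696 mm, supported by four 48×48 mm square legs, each inset 60 mm from the nearest pair of top edges, running from the floor. Four apron rails, 48 mm thick and 94 mm tall, run between adjacent legs with their top edges flush with the underside of the top and their outer faces flush with the legs' outer faces.

B is an open-topped rectangular box: outside dimensions 180×543×66 mm, with a uniform wall and base thickness of 9 mm. The base is a full 180×543 slab on the floor; four walls sit on top of the base. The front and back walls (the −y and +y sides) span the full width; the two side walls fit between them.

C is a fence section. Two 92×92 mm posts, 1552 mm tall, stand on the floor with a clear span of 1891 mm between their inner faces. Two horizontal rails of 92×92 mm section span the gap between the posts with their undersides at z = 279 mm and z = 1260 mm, flush with the posts' −y face. 8 pickets, each 67 mm wide, 24 mm thick and 1450 mm tall, are fixed to the +y face of the rails with their bottoms at z = 33 mm, evenly spaced across the span with equal gaps (rounded down to the nearest mm) at the −x end and between each pair — any rounding remainder accumulates at the +x end.

The open box is on top of the table. The fence section is against the table's +x side, with their −y faces flush.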